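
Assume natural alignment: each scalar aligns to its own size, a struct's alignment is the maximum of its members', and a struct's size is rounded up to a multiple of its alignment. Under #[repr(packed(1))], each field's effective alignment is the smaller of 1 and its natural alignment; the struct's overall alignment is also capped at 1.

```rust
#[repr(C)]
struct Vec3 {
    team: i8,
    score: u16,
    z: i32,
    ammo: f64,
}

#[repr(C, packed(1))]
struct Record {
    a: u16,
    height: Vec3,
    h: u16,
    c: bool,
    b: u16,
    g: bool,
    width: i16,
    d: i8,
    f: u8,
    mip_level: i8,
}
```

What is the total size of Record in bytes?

Vec3: 0..1  team  (1B, 1-aligned); 1..2  -- padding (1B); 2..4  score  (2B, 2-aligned); 4..8  z  (4B, 4-aligned); 8..16  ammo  (8B, 8-aligned); sizeof = 16, alignof = 8
0..2  a  (2B, 1-aligned)
2..18  height  (16B, 1-aligned)
18..20  h  (2B, 1-aligned)
20..21  c  (1B, 1-aligned)
21..23  b  (2B, 1-aligned)
23..24  g  (1B, 1-aligned)
24..26  width  (2B, 1-aligned)
26..27  d  (1B, 1-aligned)
27..28  f  (1B, 1-aligned)
28..29  mip_level  (1B, 1-aligned)
sizeof = 29, alignof = 1

29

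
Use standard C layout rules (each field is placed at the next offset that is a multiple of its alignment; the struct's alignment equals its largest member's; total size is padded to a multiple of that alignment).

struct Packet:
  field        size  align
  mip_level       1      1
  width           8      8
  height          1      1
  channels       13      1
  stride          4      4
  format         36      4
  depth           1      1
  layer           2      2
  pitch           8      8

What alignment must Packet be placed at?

member alignments: mip_level=1, width=8, height=1, channels=1, stride=4, format=4, depth=1, layer=2, pitch=8
max = 8

8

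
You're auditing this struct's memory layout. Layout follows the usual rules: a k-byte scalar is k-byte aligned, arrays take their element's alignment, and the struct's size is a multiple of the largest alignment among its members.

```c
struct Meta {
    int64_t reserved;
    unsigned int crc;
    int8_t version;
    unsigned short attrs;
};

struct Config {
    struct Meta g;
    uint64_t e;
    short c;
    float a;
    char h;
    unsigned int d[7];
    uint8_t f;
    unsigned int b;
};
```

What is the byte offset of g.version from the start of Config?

Meta: reserved at 0 (size 8, align 8) → ends 8; crc at 8 (size 4, align 4) → ends 12; version at 12 (size 1, align 1) → ends 13; pad 1 to align 2 for attrs; attrs at 14 (size 2, align 2) → ends 16; total 16 bytes, alignment 8
g at 0 (size 16, align 8) → ends 16
within Meta: version at 12
0 + 12 = 12

12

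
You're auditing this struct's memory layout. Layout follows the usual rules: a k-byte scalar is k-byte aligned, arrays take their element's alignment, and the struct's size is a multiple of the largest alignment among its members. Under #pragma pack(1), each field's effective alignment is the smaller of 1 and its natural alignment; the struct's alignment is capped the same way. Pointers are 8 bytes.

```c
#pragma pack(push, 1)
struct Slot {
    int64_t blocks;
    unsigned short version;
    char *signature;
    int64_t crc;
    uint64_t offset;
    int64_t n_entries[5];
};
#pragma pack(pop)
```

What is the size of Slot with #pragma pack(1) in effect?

0..8  blocks  (8B, 1-aligned)
8..10  version  (2B, 1-aligned)
10..18  signature  (8B, 1-aligned)
18..26  crc  (8B, 1-aligned)
26..34  offset  (8B, 1-aligned)
34..74  n_entries  (40B, 1-aligned)
sizeof = 74, alignof = 1

74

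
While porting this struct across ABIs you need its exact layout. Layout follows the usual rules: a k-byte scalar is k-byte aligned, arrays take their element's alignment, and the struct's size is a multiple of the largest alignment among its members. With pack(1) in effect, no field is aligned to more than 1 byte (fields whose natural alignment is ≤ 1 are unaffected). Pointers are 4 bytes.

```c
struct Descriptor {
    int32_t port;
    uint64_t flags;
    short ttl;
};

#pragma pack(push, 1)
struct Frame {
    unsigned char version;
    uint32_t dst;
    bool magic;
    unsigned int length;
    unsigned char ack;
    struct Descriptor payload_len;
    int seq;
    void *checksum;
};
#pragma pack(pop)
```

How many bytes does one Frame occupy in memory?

Descriptor: @0: port [4B, align 4] → 4; +4 pad (align 8); @8: flags [8B, align 8] → 16; @16: ttl [2B, align 2] → 18; +6 tail pad (align 8); size 24, align 8
@0: version [1B, align 1] → 1
@1: dst [4B, align 1] → 5
@5: magic [1B, align 1] → 6
@6: length [4B, align 1] → 10
@10: ack [1B, align 1] → 11
@11: payload_len [24B, align 1] → 35
@35: seq [4B, align 1] → 39
@39: checksum [4B, align 1] → 43
size 43, align 1

43 bytes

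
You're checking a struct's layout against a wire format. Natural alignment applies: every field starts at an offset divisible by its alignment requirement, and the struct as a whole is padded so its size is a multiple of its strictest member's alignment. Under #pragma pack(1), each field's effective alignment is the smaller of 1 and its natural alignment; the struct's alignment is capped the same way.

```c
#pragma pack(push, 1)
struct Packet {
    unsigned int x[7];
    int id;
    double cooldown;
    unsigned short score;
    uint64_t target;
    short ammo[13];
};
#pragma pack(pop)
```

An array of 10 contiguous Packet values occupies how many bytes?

760

@0: x [28B, align 1] → 28
@28: id [4B, align 1] → 32
@32: cooldown [8B, align 1] → 40
@40: score [2B, align 1] → 42
@42: target [8B, align 1] → 50
@50: ammo [26B, align 1] → 76
size 76, align 1
array of 10: 10 × 76 = 760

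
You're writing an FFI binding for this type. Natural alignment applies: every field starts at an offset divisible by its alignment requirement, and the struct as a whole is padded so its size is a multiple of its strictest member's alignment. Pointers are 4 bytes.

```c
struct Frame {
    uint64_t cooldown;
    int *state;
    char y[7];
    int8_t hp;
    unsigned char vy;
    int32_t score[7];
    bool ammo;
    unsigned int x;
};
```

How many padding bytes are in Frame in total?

10

@0: cooldown [8B, align 8] → 8
@8: state [4B, align 4] → 12
@12: y [7B, align 1] → 19
@19: hp [1B, align 1] → 20
@20: vy [1B, align 1] → 21
+3 pad (align 4)
@24: score [28B, align 4] → 52
@52: ammo [1B, align 1] → 53
+3 pad (align 4)
@56: x [4B, align 4] → 60
+4 tail pad (align 8)
size 64, align 8
data bytes 54, size 64 → padding 10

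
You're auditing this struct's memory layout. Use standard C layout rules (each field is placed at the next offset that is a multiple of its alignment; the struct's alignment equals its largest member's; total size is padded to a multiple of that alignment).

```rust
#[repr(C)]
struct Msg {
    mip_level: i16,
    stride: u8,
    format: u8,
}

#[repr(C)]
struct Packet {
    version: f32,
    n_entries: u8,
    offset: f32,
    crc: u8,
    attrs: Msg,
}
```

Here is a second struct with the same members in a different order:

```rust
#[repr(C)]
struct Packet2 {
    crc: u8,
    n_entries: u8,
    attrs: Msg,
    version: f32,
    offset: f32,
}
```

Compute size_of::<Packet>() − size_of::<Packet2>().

4

Msg: mip_level at 0 (size 2, align 2) → ends 2; stride at 2 (size 1, align 1) → ends 3; format at 3 (size 1, align 1) → ends 4; total 4 bytes, alignment 2
version at 0 (size 4, align 4) → ends 4
n_entries at 4 (size 1, align 1) → ends 5
pad 3 to align 4 for offset
offset at 8 (size 4, align 4) → ends 12
crc at 12 (size 1, align 1) → ends 13
pad 1 to align 2 for attrs
attrs at 14 (size 4, align 2) → ends 18
tail pad 2 to reach multiple of 4
total 20 bytes, alignment 4
— Packet2 —
crc at 0 (size 1, align 1) → ends 1
n_entries at 1 (size 1, align 1) → ends 2
attrs at 2 (size 4, align 2) → ends 6
pad 2 to align 4 for version
version at 8 (size 4, align 4) → ends 12
offset at 12 (size 4, align 4) → ends 16
total 16 bytes, alignment 4
20 − 16 = 4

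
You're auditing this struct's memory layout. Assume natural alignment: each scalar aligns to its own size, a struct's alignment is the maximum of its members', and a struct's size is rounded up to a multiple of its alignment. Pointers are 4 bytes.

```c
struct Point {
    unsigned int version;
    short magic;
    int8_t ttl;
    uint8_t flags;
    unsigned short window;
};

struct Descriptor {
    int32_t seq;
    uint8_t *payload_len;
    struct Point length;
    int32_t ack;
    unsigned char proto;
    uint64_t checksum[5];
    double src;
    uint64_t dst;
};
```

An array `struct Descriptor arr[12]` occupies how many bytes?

1056

Point: @0: version [4B, align 4] → 4; @4: magic [2B, align 2] → 6; @6: ttl [1B, align 1] → 7; @7: flags [1B, align 1] → 8; @8: window [2B, align 2] → 10; +2 tail pad (align 4); size 12, align 4
@0: seq [4B, align 4] → 4
@4: payload_len [4B, align 4] → 8
@8: length [12B, align 4] → 20
@20: ack [4B, align 4] → 24
@24: proto [1B, align 1] → 25
+7 pad (align 8)
@32: checksum [40B, align 8] → 72
@72: src [8B, align 8] → 80
@80: dst [8B, align 8] → 88
size 88, align 8
array of 12: 12 × 88 = 1056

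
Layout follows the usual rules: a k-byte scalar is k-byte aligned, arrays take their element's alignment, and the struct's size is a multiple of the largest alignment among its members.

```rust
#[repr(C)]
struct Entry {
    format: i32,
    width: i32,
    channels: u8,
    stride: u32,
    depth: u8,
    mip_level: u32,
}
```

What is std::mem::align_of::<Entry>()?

4

member alignments: format=4, width=4, channels=1, stride=4, depth=1, mip_level=4
max = 4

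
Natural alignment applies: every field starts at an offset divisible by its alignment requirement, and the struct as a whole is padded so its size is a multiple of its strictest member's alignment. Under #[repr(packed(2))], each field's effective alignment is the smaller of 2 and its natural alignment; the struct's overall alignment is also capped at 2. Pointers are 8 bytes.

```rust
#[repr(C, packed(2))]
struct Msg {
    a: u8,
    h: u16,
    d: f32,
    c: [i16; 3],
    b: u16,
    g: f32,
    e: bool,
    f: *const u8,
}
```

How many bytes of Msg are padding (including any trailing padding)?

@0: a [1B, align 1] → 1
+1 pad (align 2)
@2: h [2B, align 2] → 4
@4: d [4B, align 2] → 8
@8: c [6B, align 2] → 14
@14: b [2B, align 2] → 16
@16: g [4B, align 2] → 20
@20: e [1B, align 1] → 21
+1 pad (align 2)
@22: f [8B, align 2] → 30
size 30, align 2
data bytes 28, size 30 → padding 2

2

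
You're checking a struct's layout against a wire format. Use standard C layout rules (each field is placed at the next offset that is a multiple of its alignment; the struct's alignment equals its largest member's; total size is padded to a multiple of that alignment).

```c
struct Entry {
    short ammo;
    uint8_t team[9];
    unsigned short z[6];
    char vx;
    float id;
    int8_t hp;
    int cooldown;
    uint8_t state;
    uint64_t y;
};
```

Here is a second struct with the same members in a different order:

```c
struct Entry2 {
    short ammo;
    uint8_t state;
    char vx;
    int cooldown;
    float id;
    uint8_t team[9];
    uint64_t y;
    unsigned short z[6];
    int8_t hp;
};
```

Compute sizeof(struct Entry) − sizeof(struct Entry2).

0..2  ammo  (2B, 2-aligned)
2..11  team  (9B, 1-aligned)
11..12  -- padding (1B)
12..24  z  (12B, 2-aligned)
24..25  vx  (1B, 1-aligned)
25..28  -- padding (3B)
28..32  id  (4B, 4-aligned)
32..33  hp  (1B, 1-aligned)
33..36  -- padding (3B)
36..40  cooldown  (4B, 4-aligned)
40..41  state  (1B, 1-aligned)
41..48  -- padding (7B)
48..56  y  (8B, 8-aligned)
sizeof = 56, alignof = 8
— Entry2 —
0..2  ammo  (2B, 2-aligned)
2..3  state  (1B, 1-aligned)
3..4  vx  (1B, 1-aligned)
4..8  cooldown  (4B, 4-aligned)
8..12  id  (4B, 4-aligned)
12..21  team  (9B, 1-aligned)
21..24  -- padding (3B)
24..32  y  (8B, 8-aligned)
32..44  z  (12B, 2-aligned)
44..45  hp  (1B, 1-aligned)
45..48  -- tail padding (3B)
sizeof = 48, alignof = 8
56 − 48 = 8

8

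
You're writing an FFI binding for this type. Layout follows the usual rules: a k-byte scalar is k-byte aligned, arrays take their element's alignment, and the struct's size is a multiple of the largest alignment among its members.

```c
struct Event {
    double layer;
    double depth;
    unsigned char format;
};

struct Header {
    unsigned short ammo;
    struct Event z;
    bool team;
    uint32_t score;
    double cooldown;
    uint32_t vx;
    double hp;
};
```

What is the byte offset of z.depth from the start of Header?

16

Event: 0..8  layer  (8B, 8-aligned); 8..16  depth  (8B, 8-aligned); 16..17  format  (1B, 1-aligned); 17..24  -- tail padding (7B); sizeof = 24, alignof = 8
0..2  ammo  (2B, 2-aligned)
2..8  -- padding (6B)
8..32  z  (24B, 8-aligned)
within Event: depth at 8
8 + 8 = 16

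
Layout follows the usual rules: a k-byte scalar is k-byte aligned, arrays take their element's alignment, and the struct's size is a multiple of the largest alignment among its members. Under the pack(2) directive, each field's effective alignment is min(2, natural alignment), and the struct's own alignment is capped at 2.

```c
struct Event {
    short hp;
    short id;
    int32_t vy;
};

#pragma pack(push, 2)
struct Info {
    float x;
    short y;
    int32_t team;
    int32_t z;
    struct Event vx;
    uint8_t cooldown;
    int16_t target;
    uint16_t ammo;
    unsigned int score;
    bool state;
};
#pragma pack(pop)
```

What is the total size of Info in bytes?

34

Event: hp at 0 (size 2, align 2) → ends 2; id at 2 (size 2, align 2) → ends 4; vy at 4 (size 4, align 4) → ends 8; total 8 bytes, alignment 4
x at 0 (size 4, align 2) → ends 4
y at 4 (size 2, align 2) → ends 6
team at 6 (size 4, align 2) → ends 10
z at 10 (size 4, align 2) → ends 14
vx at 14 (size 8, align 2) → ends 22
cooldown at 22 (size 1, align 1) → ends 23
pad 1 to align 2 for target
target at 24 (size 2, align 2) → ends 26
ammo at 26 (size 2, align 2) → ends 28
score at 28 (size 4, align 2) → ends 32
state at 32 (size 1, align 1) → ends 33
tail pad 1 to reach multiple of 2
total 34 bytes, alignment 2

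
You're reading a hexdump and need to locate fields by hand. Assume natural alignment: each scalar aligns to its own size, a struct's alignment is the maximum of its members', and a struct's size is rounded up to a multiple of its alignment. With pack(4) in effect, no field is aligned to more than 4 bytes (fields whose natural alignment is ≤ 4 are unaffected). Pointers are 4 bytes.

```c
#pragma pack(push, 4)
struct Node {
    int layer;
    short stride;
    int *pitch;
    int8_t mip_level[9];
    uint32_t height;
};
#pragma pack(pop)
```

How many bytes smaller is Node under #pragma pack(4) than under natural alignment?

0

natural layout:
  0..4  layer  (4B, 4-aligned)
  4..6  stride  (2B, 2-aligned)
  6..8  -- padding (2B)
  8..12  pitch  (4B, 4-aligned)
  12..21  mip_level  (9B, 1-aligned)
  21..24  -- padding (3B)
  24..28  height  (4B, 4-aligned)
  sizeof = 28, alignof = 4
packed(4) layout:
  0..4  layer  (4B, 4-aligned)
  4..6  stride  (2B, 2-aligned)
  6..8  -- padding (2B)
  8..12  pitch  (4B, 4-aligned)
  12..21  mip_level  (9B, 1-aligned)
  21..24  -- padding (3B)
  24..28  height  (4B, 4-aligned)
  sizeof = 28, alignof = 4
28 − 28 = 0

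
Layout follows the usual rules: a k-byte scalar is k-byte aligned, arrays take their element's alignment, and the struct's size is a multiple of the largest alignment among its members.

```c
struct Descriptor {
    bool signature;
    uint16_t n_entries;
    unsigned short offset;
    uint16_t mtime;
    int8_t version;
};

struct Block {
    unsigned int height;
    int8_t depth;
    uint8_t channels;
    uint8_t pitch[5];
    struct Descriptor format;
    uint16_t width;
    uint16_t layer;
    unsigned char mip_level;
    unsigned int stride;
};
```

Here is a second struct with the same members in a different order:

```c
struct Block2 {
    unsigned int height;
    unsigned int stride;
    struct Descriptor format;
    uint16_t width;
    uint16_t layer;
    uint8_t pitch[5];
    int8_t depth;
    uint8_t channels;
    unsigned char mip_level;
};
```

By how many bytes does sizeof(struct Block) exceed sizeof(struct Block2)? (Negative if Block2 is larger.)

Descriptor: @0: signature [1B, align 1] → 1; +1 pad (align 2); @2: n_entries [2B, align 2] → 4; @4: offset [2B, align 2] → 6; @6: mtime [2B, align 2] → 8; @8: version [1B, align 1] → 9; +1 tail pad (align 2); size 10, align 2
@0: height [4B, align 4] → 4
@4: depth [1B, align 1] → 5
@5: channels [1B, align 1] → 6
@6: pitch [5B, align 1] → 11
+1 pad (align 2)
@12: format [10B, align 2] → 22
@22: width [2B, align 2] → 24
@24: layer [2B, align 2] → 26
@26: mip_level [1B, align 1] → 27
+1 pad (align 4)
@28: stride [4B, align 4] → 32
size 32, align 4
— Block2 —
@0: height [4B, align 4] → 4
@4: stride [4B, align 4] → 8
@8: format [10B, align 2] → 18
@18: width [2B, align 2] → 20
@20: layer [2B, align 2] → 22
@22: pitch [5B, align 1] → 27
@27: depth [1B, align 1] → 28
@28: channels [1B, align 1] → 29
@29: mip_level [1B, align 1] → 30
+2 tail pad (align 4)
size 32, align 4
32 − 32 = 0

0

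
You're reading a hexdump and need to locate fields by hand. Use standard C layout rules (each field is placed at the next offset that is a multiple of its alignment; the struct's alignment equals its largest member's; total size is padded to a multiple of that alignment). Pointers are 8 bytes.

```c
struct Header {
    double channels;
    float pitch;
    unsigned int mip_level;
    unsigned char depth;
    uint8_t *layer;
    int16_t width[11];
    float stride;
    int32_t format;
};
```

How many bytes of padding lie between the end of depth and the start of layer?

7

@0: channels [8B, align 8] → 8
@8: pitch [4B, align 4] → 12
@12: mip_level [4B, align 4] → 16
@16: depth [1B, align 1] → 17
+7 pad (align 8)
@24: layer [8B, align 8] → 32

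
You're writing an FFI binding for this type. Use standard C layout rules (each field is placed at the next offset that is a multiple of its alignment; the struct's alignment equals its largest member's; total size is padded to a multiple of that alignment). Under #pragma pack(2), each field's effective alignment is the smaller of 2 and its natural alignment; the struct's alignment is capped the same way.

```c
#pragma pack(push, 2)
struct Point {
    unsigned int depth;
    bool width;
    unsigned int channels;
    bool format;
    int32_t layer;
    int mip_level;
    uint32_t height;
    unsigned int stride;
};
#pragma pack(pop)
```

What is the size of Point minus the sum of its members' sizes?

depth at 0 (size 4, align 2) → ends 4
width at 4 (size 1, align 1) → ends 5
pad 1 to align 2 for channels
channels at 6 (size 4, align 2) → ends 10
format at 10 (size 1, align 1) → ends 11
pad 1 to align 2 for layer
layer at 12 (size 4, align 2) → ends 16
mip_level at 16 (size 4, align 2) → ends 20
height at 20 (size 4, align 2) → ends 24
stride at 24 (size 4, align 2) → ends 28
total 28 bytes, alignment 2
data bytes 26, size 28 → padding 2

2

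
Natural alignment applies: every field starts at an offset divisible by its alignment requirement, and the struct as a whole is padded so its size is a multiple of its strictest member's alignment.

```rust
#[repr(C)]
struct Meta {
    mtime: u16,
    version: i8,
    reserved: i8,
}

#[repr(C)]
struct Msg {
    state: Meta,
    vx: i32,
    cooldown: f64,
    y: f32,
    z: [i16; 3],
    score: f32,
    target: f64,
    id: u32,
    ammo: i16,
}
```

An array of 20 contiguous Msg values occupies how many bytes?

Meta: 0..2  mtime  (2B, 2-aligned); 2..3  version  (1B, 1-aligned); 3..4  reserved  (1B, 1-aligned); sizeof = 4, alignof = 2
0..4  state  (4B, 2-aligned)
4..8  vx  (4B, 4-aligned)
8..16  cooldown  (8B, 8-aligned)
16..20  y  (4B, 4-aligned)
20..26  z  (6B, 2-aligned)
26..28  -- padding (2B)
28..32  score  (4B, 4-aligned)
32..40  target  (8B, 8-aligned)
40..44  id  (4B, 4-aligned)
44..46  ammo  (2B, 2-aligned)
46..48  -- tail padding (2B)
sizeof = 48, alignof = 8
array of 20: 20 × 48 = 960

960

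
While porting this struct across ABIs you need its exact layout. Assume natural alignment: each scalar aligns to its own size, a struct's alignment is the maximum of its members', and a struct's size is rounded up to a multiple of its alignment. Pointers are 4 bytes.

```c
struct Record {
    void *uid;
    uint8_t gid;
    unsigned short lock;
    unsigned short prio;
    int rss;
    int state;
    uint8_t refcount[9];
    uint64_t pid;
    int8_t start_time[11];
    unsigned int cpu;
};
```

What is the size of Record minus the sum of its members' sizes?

7

uid at 0 (size 4, align 4) → ends 4
gid at 4 (size 1, align 1) → ends 5
pad 1 to align 2 for lock
lock at 6 (size 2, align 2) → ends 8
prio at 8 (size 2, align 2) → ends 10
pad 2 to align 4 for rss
rss at 12 (size 4, align 4) → ends 16
state at 16 (size 4, align 4) → ends 20
refcount at 20 (size 9, align 1) → ends 29
pad 3 to align 8 for pid
pid at 32 (size 8, align 8) → ends 40
start_time at 40 (size 11, align 1) → ends 51
pad 1 to align 4 for cpu
cpu at 52 (size 4, align 4) → ends 56
total 56 bytes, alignment 8
data bytes 49, size 56 → padding 7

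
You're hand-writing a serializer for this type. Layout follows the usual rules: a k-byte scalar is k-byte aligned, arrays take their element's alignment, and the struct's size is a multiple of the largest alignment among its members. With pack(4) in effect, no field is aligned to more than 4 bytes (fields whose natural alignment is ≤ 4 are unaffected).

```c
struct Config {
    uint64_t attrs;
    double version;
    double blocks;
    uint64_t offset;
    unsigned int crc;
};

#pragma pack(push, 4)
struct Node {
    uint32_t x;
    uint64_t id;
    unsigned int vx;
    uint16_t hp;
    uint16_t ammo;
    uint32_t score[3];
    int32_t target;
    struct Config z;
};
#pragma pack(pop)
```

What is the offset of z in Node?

Config: @0: attrs [8B, align 8] → 8; @8: version [8B, align 8] → 16; @16: blocks [8B, align 8] → 24; @24: offset [8B, align 8] → 32; @32: crc [4B, align 4] → 36; +4 tail pad (align 8); size 40, align 8
@0: x [4B, align 4] → 4
@4: id [8B, align 4] → 12
@12: vx [4B, align 4] → 16
@16: hp [2B, align 2] → 18
@18: ammo [2B, align 2] → 20
@20: score [12B, align 4] → 32
@32: target [4B, align 4] → 36
@36: z [40B, align 4] → 76

36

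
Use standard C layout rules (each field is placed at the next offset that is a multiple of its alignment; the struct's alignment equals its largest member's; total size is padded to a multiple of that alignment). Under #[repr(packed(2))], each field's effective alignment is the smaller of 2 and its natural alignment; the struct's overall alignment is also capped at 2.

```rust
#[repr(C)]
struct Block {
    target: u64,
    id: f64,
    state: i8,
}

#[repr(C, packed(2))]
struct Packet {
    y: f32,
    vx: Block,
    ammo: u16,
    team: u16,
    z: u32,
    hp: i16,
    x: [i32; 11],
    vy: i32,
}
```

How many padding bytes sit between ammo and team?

0

Block: @0: target [8B, align 8] → 8; @8: id [8B, align 8] → 16; @16: state [1B, align 1] → 17; +7 tail pad (align 8); size 24, align 8
@0: y [4B, align 2] → 4
@4: vx [24B, align 2] → 28
@28: ammo [2B, align 2] → 30
@30: team [2B, align 2] → 32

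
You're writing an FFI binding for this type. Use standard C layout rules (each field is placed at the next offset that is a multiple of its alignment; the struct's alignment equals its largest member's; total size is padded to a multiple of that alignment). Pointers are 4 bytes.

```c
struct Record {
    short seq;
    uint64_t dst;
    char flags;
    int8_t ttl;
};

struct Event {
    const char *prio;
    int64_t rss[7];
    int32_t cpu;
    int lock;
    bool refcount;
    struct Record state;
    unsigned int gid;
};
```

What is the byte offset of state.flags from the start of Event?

Record: seq at 0 (size 2, align 2) → ends 2; pad 6 to align 8 for dst; dst at 8 (size 8, align 8) → ends 16; flags at 16 (size 1, align 1) → ends 17; ttl at 17 (size 1, align 1) → ends 18; tail pad 6 to reach multiple of 8; total 24 bytes, alignment 8
prio at 0 (size 4, align 4) → ends 4
pad 4 to align 8 for rss
rss at 8 (size 56, align 8) → ends 64
cpu at 64 (size 4, align 4) → ends 68
lock at 68 (size 4, align 4) → ends 72
refcount at 72 (size 1, align 1) → ends 73
pad 7 to align 8 for state
state at 80 (size 24, align 8) → ends 104
within Record: flags at 16
80 + 16 = 96

96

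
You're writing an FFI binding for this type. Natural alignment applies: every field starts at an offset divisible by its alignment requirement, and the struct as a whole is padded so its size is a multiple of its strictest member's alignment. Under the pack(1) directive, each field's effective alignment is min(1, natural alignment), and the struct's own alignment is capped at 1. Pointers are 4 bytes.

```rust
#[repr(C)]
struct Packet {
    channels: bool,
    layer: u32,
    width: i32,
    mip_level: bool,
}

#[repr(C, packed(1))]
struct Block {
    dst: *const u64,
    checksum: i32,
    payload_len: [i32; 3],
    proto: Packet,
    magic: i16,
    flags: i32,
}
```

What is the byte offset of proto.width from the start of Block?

28

Packet: 0..1  channels  (1B, 1-aligned); 1..4  -- padding (3B); 4..8  layer  (4B, 4-aligned); 8..12  width  (4B, 4-aligned); 12..13  mip_level  (1B, 1-aligned); 13..16  -- tail padding (3B); sizeof = 16, alignof = 4
0..4  dst  (4B, 1-aligned)
4..8  checksum  (4B, 1-aligned)
8..20  payload_len  (12B, 1-aligned)
20..36  proto  (16B, 1-aligned)
within Packet: width at 8
20 + 8 = 28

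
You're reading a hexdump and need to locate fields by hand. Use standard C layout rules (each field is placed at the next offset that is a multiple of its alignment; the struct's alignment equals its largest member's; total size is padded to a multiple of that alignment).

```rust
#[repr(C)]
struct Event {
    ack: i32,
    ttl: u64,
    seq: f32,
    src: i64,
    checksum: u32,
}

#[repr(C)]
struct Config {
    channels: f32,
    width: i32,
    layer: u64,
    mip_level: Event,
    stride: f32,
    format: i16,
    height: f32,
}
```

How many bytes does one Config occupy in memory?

72 bytes

Event: 0..4  ack  (4B, 4-aligned); 4..8  -- padding (4B); 8..16  ttl  (8B, 8-aligned); 16..20  seq  (4B, 4-aligned); 20..24  -- padding (4B); 24..32  src  (8B, 8-aligned); 32..36  checksum  (4B, 4-aligned); 36..40  -- tail padding (4B); sizeof = 40, alignof = 8
0..4  channels  (4B, 4-aligned)
4..8  width  (4B, 4-aligned)
8..16  layer  (8B, 8-aligned)
16..56  mip_level  (40B, 8-aligned)
56..60  stride  (4B, 4-aligned)
60..62  format  (2B, 2-aligned)
62..64  -- padding (2B)
64..68  height  (4B, 4-aligned)
68..72  -- tail padding (4B)
sizeof = 72, alignof = 8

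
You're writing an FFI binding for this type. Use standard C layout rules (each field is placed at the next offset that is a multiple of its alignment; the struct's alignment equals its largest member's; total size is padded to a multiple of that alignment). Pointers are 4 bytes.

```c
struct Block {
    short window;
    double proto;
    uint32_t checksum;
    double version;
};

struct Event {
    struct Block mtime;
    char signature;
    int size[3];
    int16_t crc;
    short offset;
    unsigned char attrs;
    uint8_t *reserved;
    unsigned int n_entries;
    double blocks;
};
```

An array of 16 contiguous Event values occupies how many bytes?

1152

Block: @0: window [2B, align 2] → 2; +6 pad (align 8); @8: proto [8B, align 8] → 16; @16: checksum [4B, align 4] → 20; +4 pad (align 8); @24: version [8B, align 8] → 32; size 32, align 8
@0: mtime [32B, align 8] → 32
@32: signature [1B, align 1] → 33
+3 pad (align 4)
@36: size [12B, align 4] → 48
@48: crc [2B, align 2] → 50
@50: offset [2B, align 2] → 52
@52: attrs [1B, align 1] → 53
+3 pad (align 4)
@56: reserved [4B, align 4] → 60
@60: n_entries [4B, align 4] → 64
@64: blocks [8B, align 8] → 72
size 72, align 8
array of 16: 16 × 72 = 1152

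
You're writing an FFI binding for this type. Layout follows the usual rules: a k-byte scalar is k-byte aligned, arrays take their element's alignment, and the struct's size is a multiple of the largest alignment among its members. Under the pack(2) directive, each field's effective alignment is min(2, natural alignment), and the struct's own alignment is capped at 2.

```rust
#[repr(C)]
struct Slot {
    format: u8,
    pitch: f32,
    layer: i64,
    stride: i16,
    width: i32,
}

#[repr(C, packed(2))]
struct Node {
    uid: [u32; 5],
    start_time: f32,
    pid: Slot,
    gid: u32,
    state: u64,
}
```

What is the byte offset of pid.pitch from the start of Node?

28

Slot: format at 0 (size 1, align 1) → ends 1; pad 3 to align 4 for pitch; pitch at 4 (size 4, align 4) → ends 8; layer at 8 (size 8, align 8) → ends 16; stride at 16 (size 2, align 2) → ends 18; pad 2 to align 4 for width; width at 20 (size 4, align 4) → ends 24; total 24 bytes, alignment 8
uid at 0 (size 20, align 2) → ends 20
start_time at 20 (size 4, align 2) → ends 24
pid at 24 (size 24, align 2) → ends 48
within Slot: pitch at 4
24 + 4 = 28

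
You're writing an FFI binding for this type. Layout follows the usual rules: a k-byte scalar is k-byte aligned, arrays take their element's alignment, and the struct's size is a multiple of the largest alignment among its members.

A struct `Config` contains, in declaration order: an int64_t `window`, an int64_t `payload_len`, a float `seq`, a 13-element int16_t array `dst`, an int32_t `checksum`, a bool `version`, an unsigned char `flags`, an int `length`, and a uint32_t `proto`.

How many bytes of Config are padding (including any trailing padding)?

4

window at 0 (size 8, align 8) → ends 8
payload_len at 8 (size 8, align 8) → ends 16
seq at 16 (size 4, align 4) → ends 20
dst at 20 (size 26, align 2) → ends 46
pad 2 to align 4 for checksum
checksum at 48 (size 4, align 4) → ends 52
version at 52 (size 1, align 1) → ends 53
flags at 53 (size 1, align 1) → ends 54
pad 2 to align 4 for length
length at 56 (size 4, align 4) → ends 60
proto at 60 (size 4, align 4) → ends 64
total 64 bytes, alignment 8
data bytes 60, size 64 → padding 4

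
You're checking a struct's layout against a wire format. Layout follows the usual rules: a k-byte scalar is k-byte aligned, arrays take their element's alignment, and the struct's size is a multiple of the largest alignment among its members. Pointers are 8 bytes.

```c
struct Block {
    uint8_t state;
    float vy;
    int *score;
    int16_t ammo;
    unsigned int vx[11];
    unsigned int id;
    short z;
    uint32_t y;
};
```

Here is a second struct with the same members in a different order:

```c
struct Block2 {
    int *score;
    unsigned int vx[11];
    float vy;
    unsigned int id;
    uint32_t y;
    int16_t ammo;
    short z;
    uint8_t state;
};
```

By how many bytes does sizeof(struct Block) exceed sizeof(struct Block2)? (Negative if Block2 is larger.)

8

state at 0 (size 1, align 1) → ends 1
pad 3 to align 4 for vy
vy at 4 (size 4, align 4) → ends 8
score at 8 (size 8, align 8) → ends 16
ammo at 16 (size 2, align 2) → ends 18
pad 2 to align 4 for vx
vx at 20 (size 44, align 4) → ends 64
id at 64 (size 4, align 4) → ends 68
z at 68 (size 2, align 2) → ends 70
pad 2 to align 4 for y
y at 72 (size 4, align 4) → ends 76
tail pad 4 to reach multiple of 8
total 80 bytes, alignment 8
— Block2 —
score at 0 (size 8, align 8) → ends 8
vx at 8 (size 44, align 4) → ends 52
vy at 52 (size 4, align 4) → ends 56
id at 56 (size 4, align 4) → ends 60
y at 60 (size 4, align 4) → ends 64
ammo at 64 (size 2, align 2) → ends 66
z at 66 (size 2, align 2) → ends 68
state at 68 (size 1, align 1) → ends 69
tail pad 3 to reach multiple of 8
total 72 bytes, alignment 8
80 − 72 = 8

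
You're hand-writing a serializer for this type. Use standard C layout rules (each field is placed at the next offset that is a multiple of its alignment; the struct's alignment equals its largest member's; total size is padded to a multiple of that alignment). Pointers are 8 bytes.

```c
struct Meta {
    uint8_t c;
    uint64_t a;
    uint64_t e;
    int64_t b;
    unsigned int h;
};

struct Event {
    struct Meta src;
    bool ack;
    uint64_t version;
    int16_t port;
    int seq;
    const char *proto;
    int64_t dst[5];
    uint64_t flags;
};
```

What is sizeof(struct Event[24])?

Meta: c at 0 (size 1, align 1) → ends 1; pad 7 to align 8 for a; a at 8 (size 8, align 8) → ends 16; e at 16 (size 8, align 8) → ends 24; b at 24 (size 8, align 8) → ends 32; h at 32 (size 4, align 4) → ends 36; tail pad 4 to reach multiple of 8; total 40 bytes, alignment 8
src at 0 (size 40, align 8) → ends 40
ack at 40 (size 1, align 1) → ends 41
pad 7 to align 8 for version
version at 48 (size 8, align 8) → ends 56
port at 56 (size 2, align 2) → ends 58
pad 2 to align 4 for seq
seq at 60 (size 4, align 4) → ends 64
proto at 64 (size 8, align 8) → ends 72
dst at 72 (size 40, align 8) → ends 112
flags at 112 (size 8, align 8) → ends 120
total 120 bytes, alignment 8
array of 24: 24 × 120 = 2880

2880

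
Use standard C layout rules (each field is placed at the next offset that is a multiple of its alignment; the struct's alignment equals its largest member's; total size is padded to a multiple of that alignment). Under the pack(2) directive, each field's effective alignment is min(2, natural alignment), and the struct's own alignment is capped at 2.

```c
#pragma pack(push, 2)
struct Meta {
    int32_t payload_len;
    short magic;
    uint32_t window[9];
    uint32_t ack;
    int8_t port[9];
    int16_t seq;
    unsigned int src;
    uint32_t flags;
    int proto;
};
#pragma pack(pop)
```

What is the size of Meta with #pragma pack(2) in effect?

70

0..4  payload_len  (4B, 2-aligned)
4..6  magic  (2B, 2-aligned)
6..42  window  (36B, 2-aligned)
42..46  ack  (4B, 2-aligned)
46..55  port  (9B, 1-aligned)
55..56  -- padding (1B)
56..58  seq  (2B, 2-aligned)
58..62  src  (4B, 2-aligned)
62..66  flags  (4B, 2-aligned)
66..70  proto  (4B, 2-aligned)
sizeof = 70, alignof = 2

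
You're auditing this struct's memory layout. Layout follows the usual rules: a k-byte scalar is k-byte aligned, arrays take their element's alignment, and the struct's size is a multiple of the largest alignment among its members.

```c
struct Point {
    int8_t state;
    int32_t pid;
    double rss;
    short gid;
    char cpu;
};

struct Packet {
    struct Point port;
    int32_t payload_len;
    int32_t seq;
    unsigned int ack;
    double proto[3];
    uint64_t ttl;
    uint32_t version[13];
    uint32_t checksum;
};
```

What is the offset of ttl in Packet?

Point: 0..1  state  (1B, 1-aligned); 1..4  -- padding (3B); 4..8  pid  (4B, 4-aligned); 8..16  rss  (8B, 8-aligned); 16..18  gid  (2B, 2-aligned); 18..19  cpu  (1B, 1-aligned); 19..24  -- tail padding (5B); sizeof = 24, alignof = 8
0..24  port  (24B, 8-aligned)
24..28  payload_len  (4B, 4-aligned)
28..32  seq  (4B, 4-aligned)
32..36  ack  (4B, 4-aligned)
36..40  -- padding (4B)
40..64  proto  (24B, 8-aligned)
64..72  ttl  (8B, 8-aligned)

64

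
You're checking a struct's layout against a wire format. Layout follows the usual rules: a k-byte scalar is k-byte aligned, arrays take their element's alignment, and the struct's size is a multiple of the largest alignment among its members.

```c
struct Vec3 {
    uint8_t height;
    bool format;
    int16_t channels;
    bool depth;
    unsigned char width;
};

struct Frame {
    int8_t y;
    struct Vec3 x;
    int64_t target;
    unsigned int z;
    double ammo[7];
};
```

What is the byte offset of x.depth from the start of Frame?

Vec3: 0..1  height  (1B, 1-aligned); 1..2  format  (1B, 1-aligned); 2..4  channels  (2B, 2-aligned); 4..5  depth  (1B, 1-aligned); 5..6  width  (1B, 1-aligned); sizeof = 6, alignof = 2
0..1  y  (1B, 1-aligned)
1..2  -- padding (1B)
2..8  x  (6B, 2-aligned)
within Vec3: depth at 4
2 + 4 = 6

6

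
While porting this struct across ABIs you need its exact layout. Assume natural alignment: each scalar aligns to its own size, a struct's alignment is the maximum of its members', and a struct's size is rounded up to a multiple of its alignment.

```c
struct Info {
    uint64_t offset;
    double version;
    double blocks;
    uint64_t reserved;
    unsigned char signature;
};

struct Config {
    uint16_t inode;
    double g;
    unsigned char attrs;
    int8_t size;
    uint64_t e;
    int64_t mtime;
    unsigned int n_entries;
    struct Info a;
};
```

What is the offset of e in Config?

Info: offset at 0 (size 8, align 8) → ends 8; version at 8 (size 8, align 8) → ends 16; blocks at 16 (size 8, align 8) → ends 24; reserved at 24 (size 8, align 8) → ends 32; signature at 32 (size 1, align 1) → ends 33; tail pad 7 to reach multiple of 8; total 40 bytes, alignment 8
inode at 0 (size 2, align 2) → ends 2
pad 6 to align 8 for g
g at 8 (size 8, align 8) → ends 16
attrs at 16 (size 1, align 1) → ends 17
size at 17 (size 1, align 1) → ends 18
pad 6 to align 8 for e
e at 24 (size 8, align 8) → ends 32

24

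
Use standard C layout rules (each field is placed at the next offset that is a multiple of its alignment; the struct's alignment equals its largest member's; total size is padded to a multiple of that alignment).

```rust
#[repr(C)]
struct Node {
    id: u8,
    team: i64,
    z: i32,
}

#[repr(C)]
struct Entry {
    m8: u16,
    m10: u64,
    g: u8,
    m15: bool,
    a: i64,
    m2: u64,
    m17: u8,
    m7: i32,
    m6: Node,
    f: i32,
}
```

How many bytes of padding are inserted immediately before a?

6

Node: id at 0 (size 1, align 1) → ends 1; pad 7 to align 8 for team; team at 8 (size 8, align 8) → ends 16; z at 16 (size 4, align 4) → ends 20; tail pad 4 to reach multiple of 8; total 24 bytes, alignment 8
m8 at 0 (size 2, align 2) → ends 2
pad 6 to align 8 for m10
m10 at 8 (size 8, align 8) → ends 16
g at 16 (size 1, align 1) → ends 17
m15 at 17 (size 1, align 1) → ends 18
pad 6 to align 8 for a
a at 24 (size 8, align 8) → ends 32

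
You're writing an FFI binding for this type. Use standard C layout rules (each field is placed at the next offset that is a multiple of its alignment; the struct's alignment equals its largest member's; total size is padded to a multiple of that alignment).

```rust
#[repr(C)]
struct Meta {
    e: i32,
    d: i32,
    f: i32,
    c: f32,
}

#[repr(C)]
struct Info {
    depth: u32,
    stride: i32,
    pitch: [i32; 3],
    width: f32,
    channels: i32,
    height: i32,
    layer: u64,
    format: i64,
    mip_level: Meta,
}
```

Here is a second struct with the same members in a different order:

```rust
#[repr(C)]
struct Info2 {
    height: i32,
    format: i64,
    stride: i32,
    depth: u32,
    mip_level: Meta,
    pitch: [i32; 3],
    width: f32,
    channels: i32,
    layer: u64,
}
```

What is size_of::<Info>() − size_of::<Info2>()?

Meta: e at 0 (size 4, align 4) → ends 4; d at 4 (size 4, align 4) → ends 8; f at 8 (size 4, align 4) → ends 12; c at 12 (size 4, align 4) → ends 16; total 16 bytes, alignment 4
depth at 0 (size 4, align 4) → ends 4
stride at 4 (size 4, align 4) → ends 8
pitch at 8 (size 12, align 4) → ends 20
width at 20 (size 4, align 4) → ends 24
channels at 24 (size 4, align 4) → ends 28
height at 28 (size 4, align 4) → ends 32
layer at 32 (size 8, align 8) → ends 40
format at 40 (size 8, align 8) → ends 48
mip_level at 48 (size 16, align 4) → ends 64
total 64 bytes, alignment 8
— Info2 —
height at 0 (size 4, align 4) → ends 4
pad 4 to align 8 for format
format at 8 (size 8, align 8) → ends 16
stride at 16 (size 4, align 4) → ends 20
depth at 20 (size 4, align 4) → ends 24
mip_level at 24 (size 16, align 4) → ends 40
pitch at 40 (size 12, align 4) → ends 52
width at 52 (size 4, align 4) → ends 56
channels at 56 (size 4, align 4) → ends 60
pad 4 to align 8 for layer
layer at 64 (size 8, align 8) → ends 72
total 72 bytes, alignment 8
64 − 72 = -8

-8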